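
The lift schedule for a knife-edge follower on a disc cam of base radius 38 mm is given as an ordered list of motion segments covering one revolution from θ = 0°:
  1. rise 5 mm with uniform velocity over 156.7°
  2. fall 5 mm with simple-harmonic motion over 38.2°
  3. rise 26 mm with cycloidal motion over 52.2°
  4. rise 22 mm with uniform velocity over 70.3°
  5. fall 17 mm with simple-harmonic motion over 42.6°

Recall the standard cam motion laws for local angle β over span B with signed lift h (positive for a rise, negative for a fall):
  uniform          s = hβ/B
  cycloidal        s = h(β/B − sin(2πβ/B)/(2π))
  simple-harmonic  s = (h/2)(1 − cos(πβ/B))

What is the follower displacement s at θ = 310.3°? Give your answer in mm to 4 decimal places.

seg 1 [0°–156.7°] uniform, h=5: full span → s += 5 → s = 5.0000
seg 2 [156.7°–194.9°] simple-harmonic, h=-5: full span → s += -5 → s = 0.0000
seg 3 [194.9°–247.1°] cycloidal, h=26: full span → s += 26 → s = 26.0000
seg 4 [247.1°–317.4°] uniform, h=22: θ=310.3° here. β=63.2, B=70.3. 22·63.2/70.3 = 19.7781 → s = 45.7781

45.7781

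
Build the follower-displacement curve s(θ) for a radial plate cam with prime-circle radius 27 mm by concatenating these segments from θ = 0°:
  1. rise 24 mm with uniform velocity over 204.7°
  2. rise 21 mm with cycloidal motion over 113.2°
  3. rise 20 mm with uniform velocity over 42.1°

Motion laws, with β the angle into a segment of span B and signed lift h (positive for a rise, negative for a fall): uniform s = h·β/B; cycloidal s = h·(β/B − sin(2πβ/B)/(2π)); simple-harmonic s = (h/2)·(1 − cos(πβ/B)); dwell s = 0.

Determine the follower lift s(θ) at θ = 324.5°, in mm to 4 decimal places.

seg 1 [0°–204.7°] uniform, h=24: full span → s += 24 → s = 24.0000
seg 2 [204.7°–317.9°] cycloidal, h=21: full span → s += 21 → s = 45.0000
seg 3 [317.9°–360°] uniform, h=20: θ=324.5° here. β=6.6, B=42.1. 20·6.6/42.1 = 3.1354 → s = 48.1354

48.1354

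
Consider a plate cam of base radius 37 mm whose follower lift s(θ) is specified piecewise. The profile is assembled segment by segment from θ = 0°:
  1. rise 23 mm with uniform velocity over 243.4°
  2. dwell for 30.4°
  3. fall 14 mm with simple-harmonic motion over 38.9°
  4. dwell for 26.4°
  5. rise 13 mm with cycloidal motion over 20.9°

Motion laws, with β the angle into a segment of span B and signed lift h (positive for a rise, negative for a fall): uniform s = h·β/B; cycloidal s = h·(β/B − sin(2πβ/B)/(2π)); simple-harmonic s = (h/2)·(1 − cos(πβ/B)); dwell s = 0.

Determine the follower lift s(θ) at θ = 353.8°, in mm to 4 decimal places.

seg 1 [0°–243.4°] uniform, h=23: full span → s += 23 → s = 23.0000
seg 2 [243.4°–273.8°] dwell: s stays 23.0000
seg 3 [273.8°–312.7°] simple-harmonic, h=-14: full span → s += -14 → s = 9.0000
seg 4 [312.7°–339.1°] dwell: s stays 9.0000
seg 5 [339.1°–360°] cycloidal, h=13: θ=353.8° here. β=14.7, B=20.9. 13·(0.7033 − sin(2π·0.7033)/(2π)) = 11.1243 → s = 20.1243

20.1243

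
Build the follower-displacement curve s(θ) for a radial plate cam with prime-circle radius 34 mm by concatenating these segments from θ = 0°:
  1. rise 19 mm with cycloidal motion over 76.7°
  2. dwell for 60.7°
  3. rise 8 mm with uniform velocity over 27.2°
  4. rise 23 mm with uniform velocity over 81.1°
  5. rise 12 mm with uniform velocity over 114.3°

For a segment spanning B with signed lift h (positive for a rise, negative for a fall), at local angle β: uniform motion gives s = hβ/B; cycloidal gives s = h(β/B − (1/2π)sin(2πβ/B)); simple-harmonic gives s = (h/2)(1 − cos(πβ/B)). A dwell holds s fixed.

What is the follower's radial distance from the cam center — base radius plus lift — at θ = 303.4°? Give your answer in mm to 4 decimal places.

seg 1 [0°–76.7°] cycloidal, h=19: full span → s += 19 → s = 19.0000
seg 2 [76.7°–137.4°] dwell: s stays 19.0000
seg 3 [137.4°–164.6°] uniform, h=8: full span → s += 8 → s = 27.0000
seg 4 [164.6°–245.7°] uniform, h=23: full span → s += 23 → s = 50.0000
seg 5 [245.7°–360°] uniform, h=12: θ=303.4° here. β=57.7, B=114.3. 12·57.7/114.3 = 6.0577 → s = 56.0577
radial distance = base radius + s = 34 + 56.0577 = 90.0577

90.0577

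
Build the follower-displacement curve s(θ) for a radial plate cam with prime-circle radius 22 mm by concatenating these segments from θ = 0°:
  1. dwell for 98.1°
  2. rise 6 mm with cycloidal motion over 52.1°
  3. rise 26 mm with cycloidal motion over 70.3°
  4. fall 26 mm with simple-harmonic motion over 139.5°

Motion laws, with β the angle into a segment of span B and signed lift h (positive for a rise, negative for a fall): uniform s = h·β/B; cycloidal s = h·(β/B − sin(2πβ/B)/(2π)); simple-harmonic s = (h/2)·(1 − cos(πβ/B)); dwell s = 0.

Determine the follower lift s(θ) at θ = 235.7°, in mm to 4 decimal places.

seg 1 [0°–98.1°] dwell: s stays 0.0000
seg 2 [98.1°–150.2°] cycloidal, h=6: full span → s += 6 → s = 6.0000
seg 3 [150.2°–220.5°] cycloidal, h=26: full span → s += 26 → s = 32.0000
seg 4 [220.5°–360°] simple-harmonic, h=-26: θ=235.7° here. β=15.2, B=139.5. -26/2·(1 − cos(π·0.1090)) = -0.7542 → s = 31.2458

31.2458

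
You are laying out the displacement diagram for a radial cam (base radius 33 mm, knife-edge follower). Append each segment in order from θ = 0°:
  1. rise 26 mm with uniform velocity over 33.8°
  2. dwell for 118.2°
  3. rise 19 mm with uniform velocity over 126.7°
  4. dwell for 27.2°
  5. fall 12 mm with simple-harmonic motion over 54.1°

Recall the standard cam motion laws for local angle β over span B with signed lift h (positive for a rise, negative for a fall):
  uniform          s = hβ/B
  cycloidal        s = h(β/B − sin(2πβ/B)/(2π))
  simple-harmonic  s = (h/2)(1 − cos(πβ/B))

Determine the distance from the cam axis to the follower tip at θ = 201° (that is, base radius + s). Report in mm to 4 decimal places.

seg 1 [0°–33.8°] uniform, h=26: full span → s += 26 → s = 26.0000
seg 2 [33.8°–152°] dwell: s stays 26.0000
seg 3 [152°–278.7°] uniform, h=19: θ=201° here. β=49, B=126.7. 19·49/126.7 = 7.3481 → s = 33.3481
radial distance = base radius + s = 33 + 33.3481 = 66.3481

66.3481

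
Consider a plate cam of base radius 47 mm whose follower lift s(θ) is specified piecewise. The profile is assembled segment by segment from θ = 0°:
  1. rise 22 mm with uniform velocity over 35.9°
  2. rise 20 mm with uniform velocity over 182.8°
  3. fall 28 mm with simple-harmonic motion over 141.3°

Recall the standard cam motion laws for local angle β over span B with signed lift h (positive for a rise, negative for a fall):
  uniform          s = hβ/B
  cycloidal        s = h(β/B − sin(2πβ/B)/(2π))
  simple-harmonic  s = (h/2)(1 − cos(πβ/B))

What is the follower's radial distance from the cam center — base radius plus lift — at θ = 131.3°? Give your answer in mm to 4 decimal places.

seg 1 [0°–35.9°] uniform, h=22: full span → s += 22 → s = 22.0000
seg 2 [35.9°–218.7°] uniform, h=20: θ=131.3° here. β=95.4, B=182.8. 20·95.4/182.8 = 10.4376 → s = 32.4376
radial distance = base radius + s = 47 + 32.4376 = 79.4376

79.4376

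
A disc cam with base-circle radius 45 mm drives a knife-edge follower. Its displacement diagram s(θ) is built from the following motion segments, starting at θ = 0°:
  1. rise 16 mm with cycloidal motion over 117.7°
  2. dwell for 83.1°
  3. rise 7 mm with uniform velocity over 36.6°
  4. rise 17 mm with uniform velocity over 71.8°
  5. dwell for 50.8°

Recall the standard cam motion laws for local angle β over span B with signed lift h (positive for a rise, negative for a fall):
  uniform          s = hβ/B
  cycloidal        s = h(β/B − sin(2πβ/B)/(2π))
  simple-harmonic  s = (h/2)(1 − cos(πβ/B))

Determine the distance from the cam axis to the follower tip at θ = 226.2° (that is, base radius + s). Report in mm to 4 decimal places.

seg 1 [0°–117.7°] cycloidal, h=16: full span → s += 16 → s = 16.0000
seg 2 [117.7°–200.8°] dwell: s stays 16.0000
seg 3 [200.8°–237.4°] uniform, h=7: θ=226.2° here. β=25.4, B=36.6. 7·25.4/36.6 = 4.8579 → s = 20.8579
radial distance = base radius + s = 45 + 20.8579 = 65.8579

65.8579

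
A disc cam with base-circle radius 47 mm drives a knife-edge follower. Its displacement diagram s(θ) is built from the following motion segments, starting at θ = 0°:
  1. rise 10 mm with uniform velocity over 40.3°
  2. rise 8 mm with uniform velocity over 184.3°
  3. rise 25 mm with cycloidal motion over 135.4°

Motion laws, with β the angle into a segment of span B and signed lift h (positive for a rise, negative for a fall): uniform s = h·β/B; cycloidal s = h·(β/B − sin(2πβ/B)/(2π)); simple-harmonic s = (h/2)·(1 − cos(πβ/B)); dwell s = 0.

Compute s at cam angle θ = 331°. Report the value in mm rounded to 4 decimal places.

seg 1 [0°–40.3°] uniform, h=10: full span → s += 10 → s = 10.0000
seg 2 [40.3°–224.6°] uniform, h=8: full span → s += 8 → s = 18.0000
seg 3 [224.6°–360°] cycloidal, h=25: θ=331° here. β=106.4, B=135.4. 25·(0.7858 − sin(2π·0.7858)/(2π)) = 23.5240 → s = 41.5240

41.5240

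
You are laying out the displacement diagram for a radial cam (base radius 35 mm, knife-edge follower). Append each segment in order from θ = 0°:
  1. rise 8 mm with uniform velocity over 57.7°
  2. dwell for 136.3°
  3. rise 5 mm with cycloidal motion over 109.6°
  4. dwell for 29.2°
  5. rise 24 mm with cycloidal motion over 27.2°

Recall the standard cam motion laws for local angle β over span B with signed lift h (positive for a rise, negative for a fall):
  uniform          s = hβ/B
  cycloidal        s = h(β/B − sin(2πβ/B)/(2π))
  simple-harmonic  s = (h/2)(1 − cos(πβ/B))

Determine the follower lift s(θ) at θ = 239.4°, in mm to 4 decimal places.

seg 1 [0°–57.7°] uniform, h=8: full span → s += 8 → s = 8.0000
seg 2 [57.7°–194°] dwell: s stays 8.0000
seg 3 [194°–303.6°] cycloidal, h=5: θ=239.4° here. β=45.4, B=109.6. 5·(0.4142 − sin(2π·0.4142)/(2π)) = 1.6628 → s = 9.6628

9.6628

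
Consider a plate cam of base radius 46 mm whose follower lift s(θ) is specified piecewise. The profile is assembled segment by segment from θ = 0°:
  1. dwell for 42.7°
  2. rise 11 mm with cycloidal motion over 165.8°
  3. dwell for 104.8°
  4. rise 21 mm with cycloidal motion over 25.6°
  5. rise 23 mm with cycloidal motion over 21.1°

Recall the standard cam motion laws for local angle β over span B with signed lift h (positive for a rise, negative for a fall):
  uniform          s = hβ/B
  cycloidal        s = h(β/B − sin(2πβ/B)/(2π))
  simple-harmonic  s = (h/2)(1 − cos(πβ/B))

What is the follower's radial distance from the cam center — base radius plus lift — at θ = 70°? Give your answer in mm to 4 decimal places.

seg 1 [0°–42.7°] dwell: s stays 0.0000
seg 2 [42.7°–208.5°] cycloidal, h=11: θ=70° here. β=27.3, B=165.8. 11·(0.1647 − sin(2π·0.1647)/(2π)) = 0.3062 → s = 0.3062
radial distance = base radius + s = 46 + 0.3062 = 46.3062

46.3062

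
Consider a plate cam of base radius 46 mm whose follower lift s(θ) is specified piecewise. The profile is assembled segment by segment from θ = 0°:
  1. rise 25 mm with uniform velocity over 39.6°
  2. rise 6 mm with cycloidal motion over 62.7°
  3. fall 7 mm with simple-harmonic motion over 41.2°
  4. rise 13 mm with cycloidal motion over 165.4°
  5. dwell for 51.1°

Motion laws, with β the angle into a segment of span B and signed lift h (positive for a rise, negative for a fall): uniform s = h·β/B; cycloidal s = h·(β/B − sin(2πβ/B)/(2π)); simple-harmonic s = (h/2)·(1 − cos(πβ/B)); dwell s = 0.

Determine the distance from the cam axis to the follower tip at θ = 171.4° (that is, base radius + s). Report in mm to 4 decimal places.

seg 1 [0°–39.6°] uniform, h=25: full span → s += 25 → s = 25.0000
seg 2 [39.6°–102.3°] cycloidal, h=6: full span → s += 6 → s = 31.0000
seg 3 [102.3°–143.5°] simple-harmonic, h=-7: full span → s += -7 → s = 24.0000
seg 4 [143.5°–308.9°] cycloidal, h=13: θ=171.4° here. β=27.9, B=165.4. 13·(0.1687 − sin(2π·0.1687)/(2π)) = 0.3881 → s = 24.3881
radial distance = base radius + s = 46 + 24.3881 = 70.3881

70.3881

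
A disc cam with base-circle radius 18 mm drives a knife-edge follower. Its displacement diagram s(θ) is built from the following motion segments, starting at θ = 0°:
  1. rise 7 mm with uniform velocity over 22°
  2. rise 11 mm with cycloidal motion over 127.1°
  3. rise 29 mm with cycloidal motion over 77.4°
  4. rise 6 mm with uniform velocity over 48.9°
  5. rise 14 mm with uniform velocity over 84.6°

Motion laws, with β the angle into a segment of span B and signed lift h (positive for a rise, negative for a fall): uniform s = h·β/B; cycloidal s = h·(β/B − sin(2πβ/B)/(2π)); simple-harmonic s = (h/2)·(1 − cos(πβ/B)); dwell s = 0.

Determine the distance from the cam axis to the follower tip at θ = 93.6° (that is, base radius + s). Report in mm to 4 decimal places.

seg 1 [0°–22°] uniform, h=7: full span → s += 7 → s = 7.0000
seg 2 [22°–149.1°] cycloidal, h=11: θ=93.6° here. β=71.6, B=127.1. 11·(0.5633 − sin(2π·0.5633)/(2π)) = 6.8751 → s = 13.8751
radial distance = base radius + s = 18 + 13.8751 = 31.8751

31.8751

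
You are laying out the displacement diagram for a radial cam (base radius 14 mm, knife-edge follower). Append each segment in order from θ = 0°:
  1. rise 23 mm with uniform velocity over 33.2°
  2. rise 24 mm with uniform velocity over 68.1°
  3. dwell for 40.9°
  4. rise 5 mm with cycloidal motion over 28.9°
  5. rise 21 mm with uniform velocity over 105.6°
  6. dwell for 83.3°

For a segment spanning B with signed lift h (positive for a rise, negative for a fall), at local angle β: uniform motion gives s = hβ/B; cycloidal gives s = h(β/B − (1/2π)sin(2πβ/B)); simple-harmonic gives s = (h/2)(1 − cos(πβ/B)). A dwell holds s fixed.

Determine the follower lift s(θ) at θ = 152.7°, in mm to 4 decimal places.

seg 1 [0°–33.2°] uniform, h=23: full span → s += 23 → s = 23.0000
seg 2 [33.2°–101.3°] uniform, h=24: full span → s += 24 → s = 47.0000
seg 3 [101.3°–142.2°] dwell: s stays 47.0000
seg 4 [142.2°–171.1°] cycloidal, h=5: θ=152.7° here. β=10.5, B=28.9. 5·(0.3633 − sin(2π·0.3633)/(2π)) = 1.2142 → s = 48.2142

48.2142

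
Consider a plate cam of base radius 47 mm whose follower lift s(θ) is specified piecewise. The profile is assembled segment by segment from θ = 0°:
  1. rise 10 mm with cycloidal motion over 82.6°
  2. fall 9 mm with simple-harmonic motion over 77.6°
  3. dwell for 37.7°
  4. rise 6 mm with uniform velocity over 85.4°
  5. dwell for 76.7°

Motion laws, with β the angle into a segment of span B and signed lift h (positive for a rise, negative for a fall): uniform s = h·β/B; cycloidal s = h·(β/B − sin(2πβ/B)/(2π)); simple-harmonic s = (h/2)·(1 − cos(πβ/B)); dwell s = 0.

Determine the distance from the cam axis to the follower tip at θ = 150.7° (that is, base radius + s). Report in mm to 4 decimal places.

seg 1 [0°–82.6°] cycloidal, h=10: full span → s += 10 → s = 10.0000
seg 2 [82.6°–160.2°] simple-harmonic, h=-9: θ=150.7° here. β=68.1, B=77.6. -9/2·(1 − cos(π·0.8776)) = -8.6713 → s = 1.3287
radial distance = base radius + s = 47 + 1.3287 = 48.3287

48.3287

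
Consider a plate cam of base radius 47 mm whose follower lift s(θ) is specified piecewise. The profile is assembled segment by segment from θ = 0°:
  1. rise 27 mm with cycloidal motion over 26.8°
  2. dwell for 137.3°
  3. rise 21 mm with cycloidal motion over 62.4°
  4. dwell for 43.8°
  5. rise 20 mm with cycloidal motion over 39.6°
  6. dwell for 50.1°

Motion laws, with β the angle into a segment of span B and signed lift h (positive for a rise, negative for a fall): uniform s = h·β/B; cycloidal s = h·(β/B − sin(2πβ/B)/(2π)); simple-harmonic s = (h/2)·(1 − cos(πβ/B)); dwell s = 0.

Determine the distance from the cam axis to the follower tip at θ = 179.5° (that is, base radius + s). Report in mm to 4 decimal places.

seg 1 [0°–26.8°] cycloidal, h=27: full span → s += 27 → s = 27.0000
seg 2 [26.8°–164.1°] dwell: s stays 27.0000
seg 3 [164.1°–226.5°] cycloidal, h=21: θ=179.5° here. β=15.4, B=62.4. 21·(0.2468 − sin(2π·0.2468)/(2π)) = 1.8411 → s = 28.8411
radial distance = base radius + s = 47 + 28.8411 = 75.8411

75.8411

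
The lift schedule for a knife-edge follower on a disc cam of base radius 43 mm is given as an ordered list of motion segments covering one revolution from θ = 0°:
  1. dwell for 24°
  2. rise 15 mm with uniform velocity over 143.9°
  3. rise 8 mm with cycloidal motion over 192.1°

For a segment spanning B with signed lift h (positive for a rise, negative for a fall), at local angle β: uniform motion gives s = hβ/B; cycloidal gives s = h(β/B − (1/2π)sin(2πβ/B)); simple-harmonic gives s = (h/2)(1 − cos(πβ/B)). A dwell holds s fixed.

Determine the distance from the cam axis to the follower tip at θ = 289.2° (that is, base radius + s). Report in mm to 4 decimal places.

seg 1 [0°–24°] dwell: s stays 0.0000
seg 2 [24°–167.9°] uniform, h=15: full span → s += 15 → s = 15.0000
seg 3 [167.9°–360°] cycloidal, h=8: θ=289.2° here. β=121.3, B=192.1. 8·(0.6314 − sin(2π·0.6314)/(2π)) = 5.9875 → s = 20.9875
radial distance = base radius + s = 43 + 20.9875 = 63.9875

63.9875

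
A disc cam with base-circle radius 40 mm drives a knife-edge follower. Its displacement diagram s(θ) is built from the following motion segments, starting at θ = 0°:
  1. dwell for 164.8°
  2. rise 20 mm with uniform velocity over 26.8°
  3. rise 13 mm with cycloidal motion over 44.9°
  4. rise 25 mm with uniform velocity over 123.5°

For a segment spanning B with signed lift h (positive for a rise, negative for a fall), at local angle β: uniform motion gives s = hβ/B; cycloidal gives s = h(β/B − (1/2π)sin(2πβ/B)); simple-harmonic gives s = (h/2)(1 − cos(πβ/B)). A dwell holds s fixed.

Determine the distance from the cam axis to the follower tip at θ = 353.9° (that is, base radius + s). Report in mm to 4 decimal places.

seg 1 [0°–164.8°] dwell: s stays 0.0000
seg 2 [164.8°–191.6°] uniform, h=20: full span → s += 20 → s = 20.0000
seg 3 [191.6°–236.5°] cycloidal, h=13: full span → s += 13 → s = 33.0000
seg 4 [236.5°–360°] uniform, h=25: θ=353.9° here. β=117.4, B=123.5. 25·117.4/123.5 = 23.7652 → s = 56.7652
radial distance = base radius + s = 40 + 56.7652 = 96.7652

96.7652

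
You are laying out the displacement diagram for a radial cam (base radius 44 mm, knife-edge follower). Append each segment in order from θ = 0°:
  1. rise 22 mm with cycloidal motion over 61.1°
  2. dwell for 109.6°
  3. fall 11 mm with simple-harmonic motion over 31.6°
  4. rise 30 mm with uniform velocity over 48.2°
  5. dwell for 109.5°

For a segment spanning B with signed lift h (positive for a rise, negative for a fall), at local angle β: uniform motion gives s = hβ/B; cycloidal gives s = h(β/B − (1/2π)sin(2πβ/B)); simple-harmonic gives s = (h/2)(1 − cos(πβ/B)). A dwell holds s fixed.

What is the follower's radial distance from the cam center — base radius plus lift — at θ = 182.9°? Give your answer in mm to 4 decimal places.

seg 1 [0°–61.1°] cycloidal, h=22: full span → s += 22 → s = 22.0000
seg 2 [61.1°–170.7°] dwell: s stays 22.0000
seg 3 [170.7°–202.3°] simple-harmonic, h=-11: θ=182.9° here. β=12.2, B=31.6. -11/2·(1 − cos(π·0.3861)) = -3.5733 → s = 18.4267
radial distance = base radius + s = 44 + 18.4267 = 62.4267

62.4267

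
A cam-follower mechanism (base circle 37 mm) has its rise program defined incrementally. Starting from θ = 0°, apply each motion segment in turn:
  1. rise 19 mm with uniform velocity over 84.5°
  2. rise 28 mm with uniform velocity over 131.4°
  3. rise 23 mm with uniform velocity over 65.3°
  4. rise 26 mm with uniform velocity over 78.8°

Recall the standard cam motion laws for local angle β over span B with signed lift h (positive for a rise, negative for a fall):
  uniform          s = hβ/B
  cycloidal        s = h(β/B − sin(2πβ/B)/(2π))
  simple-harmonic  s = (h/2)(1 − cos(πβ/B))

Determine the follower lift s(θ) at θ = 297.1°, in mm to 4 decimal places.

seg 1 [0°–84.5°] uniform, h=19: full span → s += 19 → s = 19.0000
seg 2 [84.5°–215.9°] uniform, h=28: full span → s += 28 → s = 47.0000
seg 3 [215.9°–281.2°] uniform, h=23: full span → s += 23 → s = 70.0000
seg 4 [281.2°–360°] uniform, h=26: θ=297.1° here. β=15.9, B=78.8. 26·15.9/78.8 = 5.2462 → s = 75.2462

75.2462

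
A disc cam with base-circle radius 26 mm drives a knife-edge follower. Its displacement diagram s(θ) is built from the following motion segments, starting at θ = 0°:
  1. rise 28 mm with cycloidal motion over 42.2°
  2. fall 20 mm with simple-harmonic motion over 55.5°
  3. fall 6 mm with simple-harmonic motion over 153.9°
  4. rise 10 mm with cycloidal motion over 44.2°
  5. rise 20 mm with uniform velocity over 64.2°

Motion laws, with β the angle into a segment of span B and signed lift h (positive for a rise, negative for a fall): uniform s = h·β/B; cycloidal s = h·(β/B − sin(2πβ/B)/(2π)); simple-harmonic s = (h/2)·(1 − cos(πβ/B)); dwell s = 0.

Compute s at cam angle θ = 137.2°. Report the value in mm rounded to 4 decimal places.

seg 1 [0°–42.2°] cycloidal, h=28: full span → s += 28 → s = 28.0000
seg 2 [42.2°–97.7°] simple-harmonic, h=-20: full span → s += -20 → s = 8.0000
seg 3 [97.7°–251.6°] simple-harmonic, h=-6: θ=137.2° here. β=39.5, B=153.9. -6/2·(1 − cos(π·0.2567)) = -0.9235 → s = 7.0765

7.0765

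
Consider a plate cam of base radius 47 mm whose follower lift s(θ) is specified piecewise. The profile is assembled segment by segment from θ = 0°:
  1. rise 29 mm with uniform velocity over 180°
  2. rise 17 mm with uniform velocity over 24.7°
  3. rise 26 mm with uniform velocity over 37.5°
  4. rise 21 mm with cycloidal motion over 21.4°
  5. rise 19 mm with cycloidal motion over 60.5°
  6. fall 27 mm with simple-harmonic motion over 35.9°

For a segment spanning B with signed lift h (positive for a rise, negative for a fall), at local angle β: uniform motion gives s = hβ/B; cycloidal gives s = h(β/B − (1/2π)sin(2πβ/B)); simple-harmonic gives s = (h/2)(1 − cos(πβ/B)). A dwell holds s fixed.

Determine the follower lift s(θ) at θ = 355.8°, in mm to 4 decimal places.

seg 1 [0°–180°] uniform, h=29: full span → s += 29 → s = 29.0000
seg 2 [180°–204.7°] uniform, h=17: full span → s += 17 → s = 46.0000
seg 3 [204.7°–242.2°] uniform, h=26: full span → s += 26 → s = 72.0000
seg 4 [242.2°–263.6°] cycloidal, h=21: full span → s += 21 → s = 93.0000
seg 5 [263.6°–324.1°] cycloidal, h=19: full span → s += 19 → s = 112.0000
seg 6 [324.1°–360°] simple-harmonic, h=-27: θ=355.8° here. β=31.7, B=35.9. -27/2·(1 − cos(π·0.8830)) = -26.0984 → s = 85.9016

85.9016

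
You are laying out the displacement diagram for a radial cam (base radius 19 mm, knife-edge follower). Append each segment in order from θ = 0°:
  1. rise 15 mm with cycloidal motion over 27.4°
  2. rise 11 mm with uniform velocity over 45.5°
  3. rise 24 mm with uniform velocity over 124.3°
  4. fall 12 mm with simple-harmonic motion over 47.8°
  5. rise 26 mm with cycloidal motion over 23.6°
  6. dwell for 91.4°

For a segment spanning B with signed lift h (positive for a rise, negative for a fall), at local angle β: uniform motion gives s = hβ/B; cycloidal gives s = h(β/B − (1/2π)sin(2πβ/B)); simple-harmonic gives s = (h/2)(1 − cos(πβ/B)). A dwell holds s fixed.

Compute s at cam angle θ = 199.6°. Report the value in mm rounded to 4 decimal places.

seg 1 [0°–27.4°] cycloidal, h=15: full span → s += 15 → s = 15.0000
seg 2 [27.4°–72.9°] uniform, h=11: full span → s += 11 → s = 26.0000
seg 3 [72.9°–197.2°] uniform, h=24: full span → s += 24 → s = 50.0000
seg 4 [197.2°–245°] simple-harmonic, h=-12: θ=199.6° here. β=2.4, B=47.8. -12/2·(1 − cos(π·0.0502)) = -0.0745 → s = 49.9255

49.9255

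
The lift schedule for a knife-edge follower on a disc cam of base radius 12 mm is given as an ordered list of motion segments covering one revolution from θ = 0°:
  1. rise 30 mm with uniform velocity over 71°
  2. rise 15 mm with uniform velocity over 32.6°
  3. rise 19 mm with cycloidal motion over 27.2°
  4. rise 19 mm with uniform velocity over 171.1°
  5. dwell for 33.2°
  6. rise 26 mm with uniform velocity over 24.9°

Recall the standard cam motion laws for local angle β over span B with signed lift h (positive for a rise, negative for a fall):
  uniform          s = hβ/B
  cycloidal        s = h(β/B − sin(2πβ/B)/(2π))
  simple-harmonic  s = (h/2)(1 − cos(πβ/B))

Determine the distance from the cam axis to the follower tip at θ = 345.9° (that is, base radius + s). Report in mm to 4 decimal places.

seg 1 [0°–71°] uniform, h=30: full span → s += 30 → s = 30.0000
seg 2 [71°–103.6°] uniform, h=15: full span → s += 15 → s = 45.0000
seg 3 [103.6°–130.8°] cycloidal, h=19: full span → s += 19 → s = 64.0000
seg 4 [130.8°–301.9°] uniform, h=19: full span → s += 19 → s = 83.0000
seg 5 [301.9°–335.1°] dwell: s stays 83.0000
seg 6 [335.1°–360°] uniform, h=26: θ=345.9° here. β=10.8, B=24.9. 26·10.8/24.9 = 11.2771 → s = 94.2771
radial distance = base radius + s = 12 + 94.2771 = 106.2771

106.2771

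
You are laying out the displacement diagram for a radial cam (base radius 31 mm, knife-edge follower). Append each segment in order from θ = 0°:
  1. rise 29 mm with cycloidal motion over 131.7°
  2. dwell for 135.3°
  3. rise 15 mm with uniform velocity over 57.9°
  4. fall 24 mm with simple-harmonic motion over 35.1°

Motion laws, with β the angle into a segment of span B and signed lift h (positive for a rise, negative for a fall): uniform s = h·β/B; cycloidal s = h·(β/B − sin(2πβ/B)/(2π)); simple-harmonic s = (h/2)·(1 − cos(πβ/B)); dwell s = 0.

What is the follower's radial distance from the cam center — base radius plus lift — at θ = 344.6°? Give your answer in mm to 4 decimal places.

seg 1 [0°–131.7°] cycloidal, h=29: full span → s += 29 → s = 29.0000
seg 2 [131.7°–267°] dwell: s stays 29.0000
seg 3 [267°–324.9°] uniform, h=15: full span → s += 15 → s = 44.0000
seg 4 [324.9°–360°] simple-harmonic, h=-24: θ=344.6° here. β=19.7, B=35.1. -24/2·(1 − cos(π·0.5613)) = -14.2950 → s = 29.7050
radial distance = base radius + s = 31 + 29.7050 = 60.7050

60.7050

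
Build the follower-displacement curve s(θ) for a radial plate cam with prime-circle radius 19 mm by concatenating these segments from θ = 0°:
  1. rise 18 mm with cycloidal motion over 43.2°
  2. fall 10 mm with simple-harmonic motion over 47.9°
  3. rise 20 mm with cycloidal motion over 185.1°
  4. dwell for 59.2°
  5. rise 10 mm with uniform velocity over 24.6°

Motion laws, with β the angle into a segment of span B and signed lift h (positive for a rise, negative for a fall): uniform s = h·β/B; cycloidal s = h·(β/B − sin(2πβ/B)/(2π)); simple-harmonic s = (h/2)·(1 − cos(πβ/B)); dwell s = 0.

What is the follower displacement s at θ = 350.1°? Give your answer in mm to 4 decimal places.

seg 1 [0°–43.2°] cycloidal, h=18: full span → s += 18 → s = 18.0000
seg 2 [43.2°–91.1°] simple-harmonic, h=-10: full span → s += -10 → s = 8.0000
seg 3 [91.1°–276.2°] cycloidal, h=20: full span → s += 20 → s = 28.0000
seg 4 [276.2°–335.4°] dwell: s stays 28.0000
seg 5 [335.4°–360°] uniform, h=10: θ=350.1° here. β=14.7, B=24.6. 10·14.7/24.6 = 5.9756 → s = 33.9756

33.9756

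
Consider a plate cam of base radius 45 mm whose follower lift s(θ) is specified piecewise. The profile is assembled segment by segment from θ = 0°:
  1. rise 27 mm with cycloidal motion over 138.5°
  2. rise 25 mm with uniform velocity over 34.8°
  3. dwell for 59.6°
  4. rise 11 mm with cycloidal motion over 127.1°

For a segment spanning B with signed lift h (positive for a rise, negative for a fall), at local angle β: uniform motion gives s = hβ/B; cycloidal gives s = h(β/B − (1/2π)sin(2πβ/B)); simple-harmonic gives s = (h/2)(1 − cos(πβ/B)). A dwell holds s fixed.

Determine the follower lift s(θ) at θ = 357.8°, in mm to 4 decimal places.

seg 1 [0°–138.5°] cycloidal, h=27: full span → s += 27 → s = 27.0000
seg 2 [138.5°–173.3°] uniform, h=25: full span → s += 25 → s = 52.0000
seg 3 [173.3°–232.9°] dwell: s stays 52.0000
seg 4 [232.9°–360°] cycloidal, h=11: θ=357.8° here. β=124.9, B=127.1. 11·(0.9827 − sin(2π·0.9827)/(2π)) = 10.9996 → s = 62.9996

62.9996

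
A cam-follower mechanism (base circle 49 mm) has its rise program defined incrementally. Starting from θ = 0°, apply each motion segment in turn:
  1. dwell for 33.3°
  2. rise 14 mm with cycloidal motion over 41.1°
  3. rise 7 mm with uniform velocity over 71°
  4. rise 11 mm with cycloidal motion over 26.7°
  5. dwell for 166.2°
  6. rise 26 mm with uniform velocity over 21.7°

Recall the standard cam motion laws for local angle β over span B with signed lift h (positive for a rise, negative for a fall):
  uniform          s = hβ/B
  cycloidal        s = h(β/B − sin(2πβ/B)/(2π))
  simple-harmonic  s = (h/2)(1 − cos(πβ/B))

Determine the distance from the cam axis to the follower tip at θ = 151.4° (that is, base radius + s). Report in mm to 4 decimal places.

seg 1 [0°–33.3°] dwell: s stays 0.0000
seg 2 [33.3°–74.4°] cycloidal, h=14: full span → s += 14 → s = 14.0000
seg 3 [74.4°–145.4°] uniform, h=7: full span → s += 7 → s = 21.0000
seg 4 [145.4°–172.1°] cycloidal, h=11: θ=151.4° here. β=6, B=26.7. 11·(0.2247 − sin(2π·0.2247)/(2π)) = 0.7432 → s = 21.7432
radial distance = base radius + s = 49 + 21.7432 = 70.7432

70.7432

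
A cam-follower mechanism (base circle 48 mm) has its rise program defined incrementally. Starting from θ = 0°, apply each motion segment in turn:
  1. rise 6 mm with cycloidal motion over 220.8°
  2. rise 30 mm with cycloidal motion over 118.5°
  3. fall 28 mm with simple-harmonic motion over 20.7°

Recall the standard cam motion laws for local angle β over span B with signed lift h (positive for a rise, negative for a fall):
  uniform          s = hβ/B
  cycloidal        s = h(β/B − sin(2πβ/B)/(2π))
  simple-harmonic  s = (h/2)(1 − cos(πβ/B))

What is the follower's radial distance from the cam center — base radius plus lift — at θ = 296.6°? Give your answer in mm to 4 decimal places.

seg 1 [0°–220.8°] cycloidal, h=6: full span → s += 6 → s = 6.0000
seg 2 [220.8°–339.3°] cycloidal, h=30: θ=296.6° here. β=75.8, B=118.5. 30·(0.6397 − sin(2π·0.6397)/(2π)) = 22.8623 → s = 28.8623
radial distance = base radius + s = 48 + 28.8623 = 76.8623

76.8623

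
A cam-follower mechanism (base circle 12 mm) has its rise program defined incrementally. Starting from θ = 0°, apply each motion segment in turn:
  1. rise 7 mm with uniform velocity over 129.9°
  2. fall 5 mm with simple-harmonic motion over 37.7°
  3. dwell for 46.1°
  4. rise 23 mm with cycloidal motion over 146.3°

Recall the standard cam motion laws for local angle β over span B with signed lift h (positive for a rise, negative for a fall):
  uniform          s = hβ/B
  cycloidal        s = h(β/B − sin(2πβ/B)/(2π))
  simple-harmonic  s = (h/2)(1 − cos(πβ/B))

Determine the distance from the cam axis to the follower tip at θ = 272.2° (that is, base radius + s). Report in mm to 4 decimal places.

seg 1 [0°–129.9°] uniform, h=7: full span → s += 7 → s = 7.0000
seg 2 [129.9°–167.6°] simple-harmonic, h=-5: full span → s += -5 → s = 2.0000
seg 3 [167.6°–213.7°] dwell: s stays 2.0000
seg 4 [213.7°–360°] cycloidal, h=23: θ=272.2° here. β=58.5, B=146.3. 23·(0.3999 − sin(2π·0.3999)/(2π)) = 7.0427 → s = 9.0427
radial distance = base radius + s = 12 + 9.0427 = 21.0427

21.0427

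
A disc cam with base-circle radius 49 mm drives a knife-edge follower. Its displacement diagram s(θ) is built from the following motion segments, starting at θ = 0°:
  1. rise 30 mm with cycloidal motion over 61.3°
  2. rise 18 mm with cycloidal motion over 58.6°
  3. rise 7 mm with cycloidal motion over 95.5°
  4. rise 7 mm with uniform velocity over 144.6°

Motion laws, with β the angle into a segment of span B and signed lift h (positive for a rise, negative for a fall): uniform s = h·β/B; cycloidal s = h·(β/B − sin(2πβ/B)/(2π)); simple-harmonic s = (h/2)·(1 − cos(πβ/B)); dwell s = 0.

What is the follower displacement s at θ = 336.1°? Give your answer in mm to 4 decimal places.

seg 1 [0°–61.3°] cycloidal, h=30: full span → s += 30 → s = 30.0000
seg 2 [61.3°–119.9°] cycloidal, h=18: full span → s += 18 → s = 48.0000
seg 3 [119.9°–215.4°] cycloidal, h=7: full span → s += 7 → s = 55.0000
seg 4 [215.4°–360°] uniform, h=7: θ=336.1° here. β=120.7, B=144.6. 7·120.7/144.6 = 5.8430 → s = 60.8430

60.8430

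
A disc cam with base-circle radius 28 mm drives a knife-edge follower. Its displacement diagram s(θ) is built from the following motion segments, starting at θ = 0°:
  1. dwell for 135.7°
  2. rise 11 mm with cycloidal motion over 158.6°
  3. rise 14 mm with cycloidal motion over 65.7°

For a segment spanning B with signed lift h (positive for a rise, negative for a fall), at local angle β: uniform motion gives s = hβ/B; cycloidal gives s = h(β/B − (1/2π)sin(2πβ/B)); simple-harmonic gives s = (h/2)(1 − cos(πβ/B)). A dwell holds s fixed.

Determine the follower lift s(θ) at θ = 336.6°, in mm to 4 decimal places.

seg 1 [0°–135.7°] dwell: s stays 0.0000
seg 2 [135.7°–294.3°] cycloidal, h=11: full span → s += 11 → s = 11.0000
seg 3 [294.3°–360°] cycloidal, h=14: θ=336.6° here. β=42.3, B=65.7. 14·(0.6438 − sin(2π·0.6438)/(2π)) = 10.7643 → s = 21.7643

21.7643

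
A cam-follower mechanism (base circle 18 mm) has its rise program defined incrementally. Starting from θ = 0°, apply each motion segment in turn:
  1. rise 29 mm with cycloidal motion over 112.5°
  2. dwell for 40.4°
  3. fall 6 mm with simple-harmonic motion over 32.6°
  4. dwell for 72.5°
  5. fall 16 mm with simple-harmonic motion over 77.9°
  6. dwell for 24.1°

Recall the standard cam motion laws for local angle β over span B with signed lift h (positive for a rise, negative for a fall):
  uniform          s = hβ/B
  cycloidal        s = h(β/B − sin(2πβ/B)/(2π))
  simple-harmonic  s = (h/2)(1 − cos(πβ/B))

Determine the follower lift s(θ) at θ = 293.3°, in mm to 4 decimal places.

seg 1 [0°–112.5°] cycloidal, h=29: full span → s += 29 → s = 29.0000
seg 2 [112.5°–152.9°] dwell: s stays 29.0000
seg 3 [152.9°–185.5°] simple-harmonic, h=-6: full span → s += -6 → s = 23.0000
seg 4 [185.5°–258°] dwell: s stays 23.0000
seg 5 [258°–335.9°] simple-harmonic, h=-16: θ=293.3° here. β=35.3, B=77.9. -16/2·(1 − cos(π·0.4531)) = -6.8267 → s = 16.1733

16.1733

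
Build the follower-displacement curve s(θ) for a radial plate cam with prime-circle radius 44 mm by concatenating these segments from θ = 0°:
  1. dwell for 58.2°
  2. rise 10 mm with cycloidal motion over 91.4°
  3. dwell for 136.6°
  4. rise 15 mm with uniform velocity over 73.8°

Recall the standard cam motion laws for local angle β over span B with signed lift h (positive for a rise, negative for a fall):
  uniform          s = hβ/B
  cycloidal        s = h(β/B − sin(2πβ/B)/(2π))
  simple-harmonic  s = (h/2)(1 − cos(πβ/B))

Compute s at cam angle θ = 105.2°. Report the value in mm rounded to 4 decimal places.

seg 1 [0°–58.2°] dwell: s stays 0.0000
seg 2 [58.2°–149.6°] cycloidal, h=10: θ=105.2° here. β=47, B=91.4. 10·(0.5142 − sin(2π·0.5142)/(2π)) = 5.2843 → s = 5.2843

5.2843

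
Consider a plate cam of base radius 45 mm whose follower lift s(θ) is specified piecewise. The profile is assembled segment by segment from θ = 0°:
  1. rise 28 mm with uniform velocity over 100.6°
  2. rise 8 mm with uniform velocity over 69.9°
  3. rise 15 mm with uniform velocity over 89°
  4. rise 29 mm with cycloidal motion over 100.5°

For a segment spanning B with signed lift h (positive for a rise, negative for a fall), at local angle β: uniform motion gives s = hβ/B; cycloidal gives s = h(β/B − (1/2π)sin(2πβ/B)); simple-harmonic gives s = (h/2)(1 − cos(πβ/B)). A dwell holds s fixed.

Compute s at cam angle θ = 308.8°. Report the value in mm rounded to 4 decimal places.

seg 1 [0°–100.6°] uniform, h=28: full span → s += 28 → s = 28.0000
seg 2 [100.6°–170.5°] uniform, h=8: full span → s += 8 → s = 36.0000
seg 3 [170.5°–259.5°] uniform, h=15: full span → s += 15 → s = 51.0000
seg 4 [259.5°–360°] cycloidal, h=29: θ=308.8° here. β=49.3, B=100.5. 29·(0.4905 − sin(2π·0.4905)/(2π)) = 13.9519 → s = 64.9519

64.9519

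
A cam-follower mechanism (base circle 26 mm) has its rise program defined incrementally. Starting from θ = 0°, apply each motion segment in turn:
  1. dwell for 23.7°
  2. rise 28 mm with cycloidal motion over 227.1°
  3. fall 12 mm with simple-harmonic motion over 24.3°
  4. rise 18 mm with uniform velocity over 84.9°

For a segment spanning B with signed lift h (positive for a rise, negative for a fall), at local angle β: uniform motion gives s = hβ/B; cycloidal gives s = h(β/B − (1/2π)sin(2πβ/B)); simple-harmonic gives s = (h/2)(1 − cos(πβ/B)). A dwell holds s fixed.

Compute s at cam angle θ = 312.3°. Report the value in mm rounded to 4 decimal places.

seg 1 [0°–23.7°] dwell: s stays 0.0000
seg 2 [23.7°–250.8°] cycloidal, h=28: full span → s += 28 → s = 28.0000
seg 3 [250.8°–275.1°] simple-harmonic, h=-12: full span → s += -12 → s = 16.0000
seg 4 [275.1°–360°] uniform, h=18: θ=312.3° here. β=37.2, B=84.9. 18·37.2/84.9 = 7.8869 → s = 23.8869

23.8869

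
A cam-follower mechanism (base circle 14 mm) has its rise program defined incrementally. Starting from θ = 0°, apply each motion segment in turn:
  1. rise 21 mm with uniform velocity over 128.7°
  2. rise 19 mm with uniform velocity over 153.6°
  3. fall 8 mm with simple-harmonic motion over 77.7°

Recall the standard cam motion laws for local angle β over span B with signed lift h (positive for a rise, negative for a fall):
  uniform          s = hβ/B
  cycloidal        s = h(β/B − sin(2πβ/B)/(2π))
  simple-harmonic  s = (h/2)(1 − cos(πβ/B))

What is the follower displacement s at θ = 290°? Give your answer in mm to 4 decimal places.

seg 1 [0°–128.7°] uniform, h=21: full span → s += 21 → s = 21.0000
seg 2 [128.7°–282.3°] uniform, h=19: full span → s += 19 → s = 40.0000
seg 3 [282.3°–360°] simple-harmonic, h=-8: θ=290° here. β=7.7, B=77.7. -8/2·(1 − cos(π·0.0991)) = -0.1923 → s = 39.8077

39.8077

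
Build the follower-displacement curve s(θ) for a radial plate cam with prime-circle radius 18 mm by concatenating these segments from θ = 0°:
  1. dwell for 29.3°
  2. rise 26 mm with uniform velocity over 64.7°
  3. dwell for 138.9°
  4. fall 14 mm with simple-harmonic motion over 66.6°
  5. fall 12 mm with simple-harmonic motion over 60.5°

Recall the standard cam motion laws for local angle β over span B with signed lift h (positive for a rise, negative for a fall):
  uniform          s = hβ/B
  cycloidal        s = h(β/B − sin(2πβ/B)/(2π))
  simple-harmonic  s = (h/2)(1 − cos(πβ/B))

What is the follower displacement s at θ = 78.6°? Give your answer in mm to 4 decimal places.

seg 1 [0°–29.3°] dwell: s stays 0.0000
seg 2 [29.3°–94°] uniform, h=26: θ=78.6° here. β=49.3, B=64.7. 26·49.3/64.7 = 19.8114 → s = 19.8114

19.8114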